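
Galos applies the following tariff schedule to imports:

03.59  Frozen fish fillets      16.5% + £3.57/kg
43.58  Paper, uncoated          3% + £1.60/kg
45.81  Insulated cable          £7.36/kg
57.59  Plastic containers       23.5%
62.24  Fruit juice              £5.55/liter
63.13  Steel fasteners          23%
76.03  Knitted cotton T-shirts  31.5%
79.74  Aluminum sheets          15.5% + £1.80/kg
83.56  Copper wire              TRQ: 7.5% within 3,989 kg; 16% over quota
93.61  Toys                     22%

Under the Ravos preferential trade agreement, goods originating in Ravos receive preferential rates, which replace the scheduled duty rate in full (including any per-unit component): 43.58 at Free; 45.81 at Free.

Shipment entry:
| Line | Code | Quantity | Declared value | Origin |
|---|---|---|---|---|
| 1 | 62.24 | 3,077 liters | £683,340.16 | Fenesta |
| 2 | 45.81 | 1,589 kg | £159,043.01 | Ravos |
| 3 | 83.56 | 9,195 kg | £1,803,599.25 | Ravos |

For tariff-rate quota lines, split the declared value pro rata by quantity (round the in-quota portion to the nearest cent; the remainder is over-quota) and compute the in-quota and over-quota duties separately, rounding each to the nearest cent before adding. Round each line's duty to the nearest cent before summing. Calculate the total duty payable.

£239,145.63

Line 1 (62.24, Fenesta, 3,077 liters, £683,340.16):
Base rate for 62.24 is £5.55/liter.
Duty = 3,077 × £5.55 = £17,077.35.
Line 2 (45.81, Ravos, 1,589 kg, £159,043.01):
Base rate for 45.81 is £7.36/kg.
Origin Ravos qualifies under the Galos–Ravos agreement and 45.81 is covered: preferential rate Free applies instead.
Duty = £159,043.01 × 0% = £0.00.
Line 3 (83.56, Ravos, 9,195 kg, £1,803,599.25):
Code 83.56 is under a tariff-rate quota (threshold 3,989 kg). In-quota: 3,989 kg at 7.5%; over-quota: 5,206 kg at 16%.
Pro-rata value split: in-quota = £1,803,599.25 × 3,989/9,195 = £782,442.35; over-quota = £1,803,599.25 − £782,442.35 = £1,021,156.90.
In-quota duty = £782,442.35 × 7.5% = £58,683.18. Over-quota duty = £1,021,156.90 × 16% = £163,385.10.
Line duty = £58,683.18 + £163,385.10 = £222,068.28.
Total = £17,077.35 + £0.00 + £222,068.28 = £239,145.63.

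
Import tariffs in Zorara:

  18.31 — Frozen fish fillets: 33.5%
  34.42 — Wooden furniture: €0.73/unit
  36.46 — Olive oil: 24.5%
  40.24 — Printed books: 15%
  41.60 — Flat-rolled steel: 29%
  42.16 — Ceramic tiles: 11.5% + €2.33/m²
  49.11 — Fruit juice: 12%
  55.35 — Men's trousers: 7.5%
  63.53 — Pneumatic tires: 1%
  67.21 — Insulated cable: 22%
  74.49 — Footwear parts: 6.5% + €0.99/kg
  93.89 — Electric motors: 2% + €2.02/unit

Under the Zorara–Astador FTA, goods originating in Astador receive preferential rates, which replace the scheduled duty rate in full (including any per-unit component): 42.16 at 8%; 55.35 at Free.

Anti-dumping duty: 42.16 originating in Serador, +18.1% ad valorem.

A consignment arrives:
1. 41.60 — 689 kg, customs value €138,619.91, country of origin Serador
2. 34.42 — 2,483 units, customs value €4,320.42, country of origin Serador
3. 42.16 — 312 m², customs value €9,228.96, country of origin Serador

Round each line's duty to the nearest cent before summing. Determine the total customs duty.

€45,471.09

Line 1 (41.60, Serador, 689 kg, €138,619.91):
Base rate for 41.60 is 29%.
Duty = €138,619.91 × 29% = €40,199.77.
Line 2 (34.42, Serador, 2,483 units, €4,320.42):
Base rate for 34.42 is €0.73/unit.
Duty = 2,483 × €0.73 = €1,812.59.
Line 3 (42.16, Serador, 312 m², €9,228.96):
Base rate for 42.16 is 11.5% + €2.33/m².
42.16 has an FTA preferential rate, but origin Serador is not Astador; base rate stands.
Additional duty on 42.16 from Serador: +18.1%. Applied ad valorem rate: 11.5% + 18.1% = 29.6%.
Duty = €9,228.96 × 29.6% + 312 × €2.33 = €3,458.73.
Total = €40,199.77 + €1,812.59 + €3,458.73 = €45,471.09.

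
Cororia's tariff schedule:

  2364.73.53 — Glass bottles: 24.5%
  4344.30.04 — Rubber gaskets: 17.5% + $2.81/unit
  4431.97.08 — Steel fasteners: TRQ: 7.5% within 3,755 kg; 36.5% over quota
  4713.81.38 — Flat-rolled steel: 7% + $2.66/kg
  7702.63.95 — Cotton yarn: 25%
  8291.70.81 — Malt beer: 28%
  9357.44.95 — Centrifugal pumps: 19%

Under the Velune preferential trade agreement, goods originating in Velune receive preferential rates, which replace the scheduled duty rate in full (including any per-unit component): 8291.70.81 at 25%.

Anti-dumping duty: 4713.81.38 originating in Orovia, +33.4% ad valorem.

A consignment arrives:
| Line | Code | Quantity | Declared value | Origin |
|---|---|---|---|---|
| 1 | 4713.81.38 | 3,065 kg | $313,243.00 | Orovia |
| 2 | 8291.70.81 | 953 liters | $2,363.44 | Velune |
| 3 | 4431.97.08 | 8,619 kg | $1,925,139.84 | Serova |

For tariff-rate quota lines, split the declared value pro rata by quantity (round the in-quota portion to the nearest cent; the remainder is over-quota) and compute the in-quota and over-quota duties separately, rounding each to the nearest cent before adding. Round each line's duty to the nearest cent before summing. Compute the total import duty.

Line 1 (4713.81.38, Orovia, 3,065 kg, $313,243.00):
Base rate for 4713.81.38 is 7% + $2.66/kg.
Additional duty on 4713.81.38 from Orovia: +33.4%. Applied ad valorem rate: 7% + 33.4% = 40.4%.
Duty = $313,243.00 × 40.4% + 3,065 × $2.66 = $134,703.07.
Line 2 (8291.70.81, Velune, 953 liters, $2,363.44):
Base rate for 8291.70.81 is 28%.
Origin Velune qualifies under the Cororia–Velune agreement and 8291.70.81 is covered: preferential rate 25% applies instead.
Duty = $2,363.44 × 25% = $590.86.
Line 3 (4431.97.08, Serova, 8,619 kg, $1,925,139.84):
Code 4431.97.08 is under a tariff-rate quota (threshold 3,755 kg). In-quota: 3,755 kg at 7.5%; over-quota: 4,864 kg at 36.5%.
Pro-rata value split: in-quota = $1,925,139.84 × 3,755/8,619 = $838,716.80; over-quota = $1,925,139.84 − $838,716.80 = $1,086,423.04.
In-quota duty = $838,716.80 × 7.5% = $62,903.76. Over-quota duty = $1,086,423.04 × 36.5% = $396,544.41.
Line duty = $62,903.76 + $396,544.41 = $459,448.17.
Total = $134,703.07 + $590.86 + $459,448.17 = $594,742.10.

$594,742.10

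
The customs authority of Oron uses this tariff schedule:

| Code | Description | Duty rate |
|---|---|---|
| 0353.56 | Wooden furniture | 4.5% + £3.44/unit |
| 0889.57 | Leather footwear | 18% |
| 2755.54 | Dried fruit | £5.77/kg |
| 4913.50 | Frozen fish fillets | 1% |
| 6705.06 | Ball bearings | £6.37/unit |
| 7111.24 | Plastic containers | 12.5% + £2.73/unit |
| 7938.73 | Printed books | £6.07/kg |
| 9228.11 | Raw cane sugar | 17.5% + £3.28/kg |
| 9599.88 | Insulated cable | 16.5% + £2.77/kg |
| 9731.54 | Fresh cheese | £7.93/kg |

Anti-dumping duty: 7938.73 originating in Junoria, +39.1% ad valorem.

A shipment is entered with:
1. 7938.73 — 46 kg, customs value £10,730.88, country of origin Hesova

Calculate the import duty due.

Line 1 (7938.73, Hesova, 46 kg, £10,730.88):
Base rate for 7938.73 is £6.07/kg.
The additional-duty order on 7938.73 targets Junoria, not Hesova; it does not apply.
Duty = 46 × £6.07 = £279.22.

£279.22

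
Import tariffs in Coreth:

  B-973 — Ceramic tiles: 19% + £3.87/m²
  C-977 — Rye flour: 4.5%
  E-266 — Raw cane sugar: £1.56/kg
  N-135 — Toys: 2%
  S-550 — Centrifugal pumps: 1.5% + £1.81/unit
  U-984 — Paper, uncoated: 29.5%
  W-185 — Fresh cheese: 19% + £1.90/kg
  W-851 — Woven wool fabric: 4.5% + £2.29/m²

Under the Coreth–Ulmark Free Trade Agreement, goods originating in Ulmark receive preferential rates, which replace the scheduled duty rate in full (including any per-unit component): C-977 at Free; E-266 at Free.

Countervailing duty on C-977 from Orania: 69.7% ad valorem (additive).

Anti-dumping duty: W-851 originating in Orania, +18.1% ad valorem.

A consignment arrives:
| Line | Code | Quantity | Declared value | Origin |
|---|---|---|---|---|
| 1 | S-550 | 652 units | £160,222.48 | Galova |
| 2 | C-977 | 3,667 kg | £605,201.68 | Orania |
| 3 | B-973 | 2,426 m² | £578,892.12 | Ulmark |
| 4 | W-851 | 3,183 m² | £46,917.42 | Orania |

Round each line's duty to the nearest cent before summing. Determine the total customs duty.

Line 1 (S-550, Galova, 652 units, £160,222.48):
Base rate for S-550 is 1.5% + £1.81/unit.
Duty = £160,222.48 × 1.5% + 652 × £1.81 = £3,583.46.
Line 2 (C-977, Orania, 3,667 kg, £605,201.68):
Base rate for C-977 is 4.5%.
C-977 has an FTA preferential rate, but origin Orania is not Ulmark; base rate stands.
Additional duty on C-977 from Orania: +69.7%. Applied ad valorem rate: 4.5% + 69.7% = 74.2%.
Duty = £605,201.68 × 74.2% = £449,059.65.
Line 3 (B-973, Ulmark, 2,426 m², £578,892.12):
Base rate for B-973 is 19% + £3.87/m².
Origin Ulmark is the FTA partner but B-973 is not on the preference list; base rate stands.
Duty = £578,892.12 × 19% + 2,426 × £3.87 = £119,378.12.
Line 4 (W-851, Orania, 3,183 m², £46,917.42):
Base rate for W-851 is 4.5% + £2.29/m².
Additional duty on W-851 from Orania: +18.1%. Applied ad valorem rate: 4.5% + 18.1% = 22.6%.
Duty = £46,917.42 × 22.6% + 3,183 × £2.29 = £17,892.41.
Total = £3,583.46 + £449,059.65 + £119,378.12 + £17,892.41 = £589,913.64.

£589,913.64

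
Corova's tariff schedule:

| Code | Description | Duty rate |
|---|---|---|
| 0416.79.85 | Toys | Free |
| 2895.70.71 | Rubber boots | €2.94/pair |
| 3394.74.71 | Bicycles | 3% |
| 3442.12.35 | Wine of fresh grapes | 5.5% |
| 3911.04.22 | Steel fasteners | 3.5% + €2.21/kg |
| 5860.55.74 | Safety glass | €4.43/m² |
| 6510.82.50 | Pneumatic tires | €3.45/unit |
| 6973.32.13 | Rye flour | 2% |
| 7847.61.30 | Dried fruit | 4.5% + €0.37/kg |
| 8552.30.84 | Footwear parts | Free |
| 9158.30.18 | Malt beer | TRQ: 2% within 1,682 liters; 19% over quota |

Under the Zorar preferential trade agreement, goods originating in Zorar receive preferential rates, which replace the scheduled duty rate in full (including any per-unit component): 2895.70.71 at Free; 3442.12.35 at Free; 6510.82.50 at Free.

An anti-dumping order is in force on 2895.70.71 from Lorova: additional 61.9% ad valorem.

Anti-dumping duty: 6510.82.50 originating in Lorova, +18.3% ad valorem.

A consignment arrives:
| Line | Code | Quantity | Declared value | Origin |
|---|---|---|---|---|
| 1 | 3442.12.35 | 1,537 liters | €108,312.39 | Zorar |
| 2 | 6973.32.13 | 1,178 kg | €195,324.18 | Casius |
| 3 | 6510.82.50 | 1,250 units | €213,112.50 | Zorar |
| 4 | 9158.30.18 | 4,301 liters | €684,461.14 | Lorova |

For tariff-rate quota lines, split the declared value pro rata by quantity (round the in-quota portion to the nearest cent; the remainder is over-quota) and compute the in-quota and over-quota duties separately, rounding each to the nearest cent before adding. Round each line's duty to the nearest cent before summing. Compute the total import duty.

Line 1 (3442.12.35, Zorar, 1,537 liters, €108,312.39):
Base rate for 3442.12.35 is 5.5%.
Origin Zorar qualifies under the Corova–Zorar agreement and 3442.12.35 is covered: preferential rate Free applies instead.
Duty = €108,312.39 × 0% = €0.00.
Line 2 (6973.32.13, Casius, 1,178 kg, €195,324.18):
Base rate for 6973.32.13 is 2%.
Duty = €195,324.18 × 2% = €3,906.48.
Line 3 (6510.82.50, Zorar, 1,250 units, €213,112.50):
Base rate for 6510.82.50 is €3.45/unit.
Origin Zorar qualifies under the Corova–Zorar agreement and 6510.82.50 is covered: preferential rate Free applies instead.
The additional-duty order on 6510.82.50 targets Lorova, not Zorar; it does not apply.
Duty = €213,112.50 × 0% = €0.00.
Line 4 (9158.30.18, Lorova, 4,301 liters, €684,461.14):
Code 9158.30.18 is under a tariff-rate quota (threshold 1,682 liters). In-quota: 1,682 liters at 2%; over-quota: 2,619 liters at 19%.
Pro-rata value split: in-quota = €684,461.14 × 1,682/4,301 = €267,673.48; over-quota = €684,461.14 − €267,673.48 = €416,787.66.
In-quota duty = €267,673.48 × 2% = €5,353.47. Over-quota duty = €416,787.66 × 19% = €79,189.66.
Line duty = €5,353.47 + €79,189.66 = €84,543.13.
Total = €0.00 + €3,906.48 + €0.00 + €84,543.13 = €88,449.61.

€88,449.61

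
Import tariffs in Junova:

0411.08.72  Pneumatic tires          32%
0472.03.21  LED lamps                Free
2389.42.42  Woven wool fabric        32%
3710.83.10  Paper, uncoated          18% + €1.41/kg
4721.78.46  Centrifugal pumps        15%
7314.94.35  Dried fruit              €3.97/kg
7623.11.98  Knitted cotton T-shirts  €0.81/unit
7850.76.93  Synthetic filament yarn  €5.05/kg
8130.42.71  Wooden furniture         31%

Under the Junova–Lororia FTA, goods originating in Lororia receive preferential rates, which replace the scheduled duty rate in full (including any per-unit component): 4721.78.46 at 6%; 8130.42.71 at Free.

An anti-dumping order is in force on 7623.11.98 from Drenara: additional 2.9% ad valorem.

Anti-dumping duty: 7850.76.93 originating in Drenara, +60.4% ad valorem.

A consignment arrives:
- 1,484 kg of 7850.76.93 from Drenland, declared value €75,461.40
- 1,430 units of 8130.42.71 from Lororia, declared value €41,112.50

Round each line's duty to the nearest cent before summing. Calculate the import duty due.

Line 1 (7850.76.93, Drenland, 1,484 kg, €75,461.40):
Base rate for 7850.76.93 is €5.05/kg.
The additional-duty order on 7850.76.93 targets Drenara, not Drenland; it does not apply.
Duty = 1,484 × €5.05 = €7,494.20.
Line 2 (8130.42.71, Lororia, 1,430 units, €41,112.50):
Base rate for 8130.42.71 is 31%.
Origin Lororia qualifies under the Junova–Lororia agreement and 8130.42.71 is covered: preferential rate Free applies instead.
Duty = €41,112.50 × 0% = €0.00.
Total = €7,494.20 + €0.00 = €7,494.20.

€7,494.20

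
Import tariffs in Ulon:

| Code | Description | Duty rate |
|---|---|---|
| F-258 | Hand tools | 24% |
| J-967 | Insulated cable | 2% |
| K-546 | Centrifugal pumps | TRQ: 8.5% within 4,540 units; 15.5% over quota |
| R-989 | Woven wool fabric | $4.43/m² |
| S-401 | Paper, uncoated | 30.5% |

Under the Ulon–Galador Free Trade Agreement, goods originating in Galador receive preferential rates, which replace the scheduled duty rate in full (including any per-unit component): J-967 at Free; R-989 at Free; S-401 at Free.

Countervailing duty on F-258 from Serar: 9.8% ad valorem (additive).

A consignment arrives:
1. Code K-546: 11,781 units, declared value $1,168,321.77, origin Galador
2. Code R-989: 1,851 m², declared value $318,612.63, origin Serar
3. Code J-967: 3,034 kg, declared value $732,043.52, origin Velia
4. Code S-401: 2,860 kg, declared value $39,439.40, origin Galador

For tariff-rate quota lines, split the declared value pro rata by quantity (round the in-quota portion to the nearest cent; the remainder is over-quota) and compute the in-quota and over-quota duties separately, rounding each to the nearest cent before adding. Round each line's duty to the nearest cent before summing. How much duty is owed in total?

Line 1 (K-546, Galador, 11,781 units, $1,168,321.77):
Code K-546 is under a tariff-rate quota (threshold 4,540 units). In-quota: 4,540 units at 8.5%; over-quota: 7,241 units at 15.5%.
Pro-rata value split: in-quota = $1,168,321.77 × 4,540/11,781 = $450,231.80; over-quota = $1,168,321.77 − $450,231.80 = $718,089.97.
In-quota duty = $450,231.80 × 8.5% = $38,269.70. Over-quota duty = $718,089.97 × 15.5% = $111,303.95.
Line duty = $38,269.70 + $111,303.95 = $149,573.65.
Line 2 (R-989, Serar, 1,851 m², $318,612.63):
Base rate for R-989 is $4.43/m².
R-989 has an FTA preferential rate, but origin Serar is not Galador; base rate stands.
Duty = 1,851 × $4.43 = $8,199.93.
Line 3 (J-967, Velia, 3,034 kg, $732,043.52):
Base rate for J-967 is 2%.
J-967 has an FTA preferential rate, but origin Velia is not Galador; base rate stands.
Duty = $732,043.52 × 2% = $14,640.87.
Line 4 (S-401, Galador, 2,860 kg, $39,439.40):
Base rate for S-401 is 30.5%.
Origin Galador qualifies under the Ulon–Galador agreement and S-401 is covered: preferential rate Free applies instead.
Duty = $39,439.40 × 0% = $0.00.
Total = $149,573.65 + $8,199.93 + $14,640.87 + $0.00 = $172,414.45.

$172,414.45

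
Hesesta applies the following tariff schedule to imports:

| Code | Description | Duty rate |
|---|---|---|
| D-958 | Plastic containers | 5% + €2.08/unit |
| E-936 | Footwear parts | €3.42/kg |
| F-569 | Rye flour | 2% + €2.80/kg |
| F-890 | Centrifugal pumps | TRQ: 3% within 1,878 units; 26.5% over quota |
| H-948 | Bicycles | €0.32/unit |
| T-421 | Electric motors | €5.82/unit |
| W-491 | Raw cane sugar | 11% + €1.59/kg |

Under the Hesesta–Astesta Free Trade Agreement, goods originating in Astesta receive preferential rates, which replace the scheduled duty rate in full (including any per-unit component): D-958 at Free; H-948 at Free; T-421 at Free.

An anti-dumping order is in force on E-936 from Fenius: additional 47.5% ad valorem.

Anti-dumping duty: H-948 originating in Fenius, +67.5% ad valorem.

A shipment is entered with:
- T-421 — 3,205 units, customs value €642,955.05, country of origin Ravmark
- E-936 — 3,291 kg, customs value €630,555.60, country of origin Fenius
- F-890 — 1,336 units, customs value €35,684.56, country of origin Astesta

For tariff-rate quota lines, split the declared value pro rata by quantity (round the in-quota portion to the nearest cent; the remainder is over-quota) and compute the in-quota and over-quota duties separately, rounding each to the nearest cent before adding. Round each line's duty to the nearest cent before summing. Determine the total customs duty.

Line 1 (T-421, Ravmark, 3,205 units, €642,955.05):
Base rate for T-421 is €5.82/unit.
T-421 has an FTA preferential rate, but origin Ravmark is not Astesta; base rate stands.
Duty = 3,205 × €5.82 = €18,653.10.
Line 2 (E-936, Fenius, 3,291 kg, €630,555.60):
Base rate for E-936 is €3.42/kg.
Additional duty on E-936 from Fenius: +47.5% ad valorem. Applied ad valorem rate = 47.5%.
Duty = €630,555.60 × 47.5% + 3,291 × €3.42 = €310,769.13.
Line 3 (F-890, Astesta, 1,336 units, €35,684.56):
Code F-890 is under a tariff-rate quota (threshold 1,878 units). Quantity 1,336 units is within the quota, so the in-quota rate 3% applies to the full value.
Duty = €35,684.56 × 3% = €1,070.54.
Total = €18,653.10 + €310,769.13 + €1,070.54 = €330,492.77.

€330,492.77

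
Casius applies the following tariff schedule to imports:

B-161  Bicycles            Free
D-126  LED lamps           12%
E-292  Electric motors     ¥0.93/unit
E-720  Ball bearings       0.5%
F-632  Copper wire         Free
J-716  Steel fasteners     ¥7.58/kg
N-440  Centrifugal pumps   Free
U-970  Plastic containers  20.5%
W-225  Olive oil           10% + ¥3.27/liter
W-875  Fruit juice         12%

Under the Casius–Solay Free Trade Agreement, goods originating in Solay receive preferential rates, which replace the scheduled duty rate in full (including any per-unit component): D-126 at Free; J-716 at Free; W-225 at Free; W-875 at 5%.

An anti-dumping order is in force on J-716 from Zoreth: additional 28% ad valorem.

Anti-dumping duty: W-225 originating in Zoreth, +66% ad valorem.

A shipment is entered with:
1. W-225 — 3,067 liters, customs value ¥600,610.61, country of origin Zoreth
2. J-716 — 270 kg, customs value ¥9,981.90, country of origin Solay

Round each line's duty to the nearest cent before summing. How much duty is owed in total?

Line 1 (W-225, Zoreth, 3,067 liters, ¥600,610.61):
Base rate for W-225 is 10% + ¥3.27/liter.
W-225 has an FTA preferential rate, but origin Zoreth is not Solay; base rate stands.
Additional duty on W-225 from Zoreth: +66%. Applied ad valorem rate: 10% + 66% = 76%.
Duty = ¥600,610.61 × 76% + 3,067 × ¥3.27 = ¥466,493.15.
Line 2 (J-716, Solay, 270 kg, ¥9,981.90):
Base rate for J-716 is ¥7.58/kg.
Origin Solay qualifies under the Casius–Solay agreement and J-716 is covered: preferential rate Free applies instead.
The additional-duty order on J-716 targets Zoreth, not Solay; it does not apply.
Duty = ¥9,981.90 × 0% = ¥0.00.
Total = ¥466,493.15 + ¥0.00 = ¥466,493.15.

¥466,493.15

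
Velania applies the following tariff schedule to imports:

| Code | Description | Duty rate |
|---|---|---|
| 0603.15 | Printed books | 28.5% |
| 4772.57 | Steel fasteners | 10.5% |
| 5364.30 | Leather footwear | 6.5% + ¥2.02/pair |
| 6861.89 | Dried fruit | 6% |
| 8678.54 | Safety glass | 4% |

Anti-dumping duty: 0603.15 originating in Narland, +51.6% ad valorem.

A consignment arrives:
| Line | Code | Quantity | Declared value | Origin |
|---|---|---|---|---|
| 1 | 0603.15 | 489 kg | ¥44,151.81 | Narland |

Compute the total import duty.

¥35,365.60

Line 1 (0603.15, Narland, 489 kg, ¥44,151.81):
Base rate for 0603.15 is 28.5%.
Additional duty on 0603.15 from Narland: +51.6%. Applied ad valorem rate: 28.5% + 51.6% = 80.1%.
Duty = ¥44,151.81 × 80.1% = ¥35,365.60.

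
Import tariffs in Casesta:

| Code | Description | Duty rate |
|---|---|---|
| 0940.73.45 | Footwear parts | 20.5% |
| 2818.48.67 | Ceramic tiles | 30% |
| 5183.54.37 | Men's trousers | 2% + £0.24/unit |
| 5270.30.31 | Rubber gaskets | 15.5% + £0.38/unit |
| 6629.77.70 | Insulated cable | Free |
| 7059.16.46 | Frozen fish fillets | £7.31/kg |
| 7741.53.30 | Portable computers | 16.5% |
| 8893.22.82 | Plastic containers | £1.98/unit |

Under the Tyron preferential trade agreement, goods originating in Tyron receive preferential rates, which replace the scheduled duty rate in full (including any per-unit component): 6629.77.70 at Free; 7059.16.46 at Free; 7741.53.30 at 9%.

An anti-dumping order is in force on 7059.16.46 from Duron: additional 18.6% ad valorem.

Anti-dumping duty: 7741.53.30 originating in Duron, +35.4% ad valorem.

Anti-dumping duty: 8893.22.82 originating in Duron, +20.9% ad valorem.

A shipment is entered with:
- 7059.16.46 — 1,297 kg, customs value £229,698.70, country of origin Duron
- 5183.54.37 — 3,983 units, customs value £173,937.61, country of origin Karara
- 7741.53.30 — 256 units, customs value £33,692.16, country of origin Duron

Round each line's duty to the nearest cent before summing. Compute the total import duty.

Line 1 (7059.16.46, Duron, 1,297 kg, £229,698.70):
Base rate for 7059.16.46 is £7.31/kg.
7059.16.46 has an FTA preferential rate, but origin Duron is not Tyron; base rate stands.
Additional duty on 7059.16.46 from Duron: +18.6% ad valorem. Applied ad valorem rate = 18.6%.
Duty = £229,698.70 × 18.6% + 1,297 × £7.31 = £52,205.03.
Line 2 (5183.54.37, Karara, 3,983 units, £173,937.61):
Base rate for 5183.54.37 is 2% + £0.24/unit.
Duty = £173,937.61 × 2% + 3,983 × £0.24 = £4,434.67.
Line 3 (7741.53.30, Duron, 256 units, £33,692.16):
Base rate for 7741.53.30 is 16.5%.
7741.53.30 has an FTA preferential rate, but origin Duron is not Tyron; base rate stands.
Additional duty on 7741.53.30 from Duron: +35.4%. Applied ad valorem rate: 16.5% + 35.4% = 51.9%.
Duty = £33,692.16 × 51.9% = £17,486.23.
Total = £52,205.03 + £4,434.67 + £17,486.23 = £74,125.93.

£74,125.93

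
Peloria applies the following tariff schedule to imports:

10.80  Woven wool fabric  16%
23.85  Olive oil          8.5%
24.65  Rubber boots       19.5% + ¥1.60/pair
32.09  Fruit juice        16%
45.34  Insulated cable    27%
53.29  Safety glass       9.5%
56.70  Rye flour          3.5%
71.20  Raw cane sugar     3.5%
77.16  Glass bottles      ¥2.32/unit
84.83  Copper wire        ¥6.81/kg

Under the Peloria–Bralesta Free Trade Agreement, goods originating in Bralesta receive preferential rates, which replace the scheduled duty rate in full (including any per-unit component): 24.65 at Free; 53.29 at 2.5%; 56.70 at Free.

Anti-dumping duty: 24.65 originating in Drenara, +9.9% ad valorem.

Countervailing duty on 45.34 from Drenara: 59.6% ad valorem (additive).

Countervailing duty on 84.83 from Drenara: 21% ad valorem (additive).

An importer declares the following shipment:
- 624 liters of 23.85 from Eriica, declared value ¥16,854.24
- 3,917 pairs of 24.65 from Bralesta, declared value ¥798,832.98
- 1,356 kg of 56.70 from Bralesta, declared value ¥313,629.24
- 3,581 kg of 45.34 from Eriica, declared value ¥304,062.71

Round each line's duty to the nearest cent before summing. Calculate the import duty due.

¥83,529.54

Line 1 (23.85, Eriica, 624 liters, ¥16,854.24):
Base rate for 23.85 is 8.5%.
Duty = ¥16,854.24 × 8.5% = ¥1,432.61.
Line 2 (24.65, Bralesta, 3,917 pairs, ¥798,832.98):
Base rate for 24.65 is 19.5% + ¥1.60/pair.
Origin Bralesta qualifies under the Peloria–Bralesta agreement and 24.65 is covered: preferential rate Free applies instead.
The additional-duty order on 24.65 targets Drenara, not Bralesta; it does not apply.
Duty = ¥798,832.98 × 0% = ¥0.00.
Line 3 (56.70, Bralesta, 1,356 kg, ¥313,629.24):
Base rate for 56.70 is 3.5%.
Origin Bralesta qualifies under the Peloria–Bralesta agreement and 56.70 is covered: preferential rate Free applies instead.
Duty = ¥313,629.24 × 0% = ¥0.00.
Line 4 (45.34, Eriica, 3,581 kg, ¥304,062.71):
Base rate for 45.34 is 27%.
The additional-duty order on 45.34 targets Drenara, not Eriica; it does not apply.
Duty = ¥304,062.71 × 27% = ¥82,096.93.
Total = ¥1,432.61 + ¥0.00 + ¥0.00 + ¥82,096.93 = ¥83,529.54.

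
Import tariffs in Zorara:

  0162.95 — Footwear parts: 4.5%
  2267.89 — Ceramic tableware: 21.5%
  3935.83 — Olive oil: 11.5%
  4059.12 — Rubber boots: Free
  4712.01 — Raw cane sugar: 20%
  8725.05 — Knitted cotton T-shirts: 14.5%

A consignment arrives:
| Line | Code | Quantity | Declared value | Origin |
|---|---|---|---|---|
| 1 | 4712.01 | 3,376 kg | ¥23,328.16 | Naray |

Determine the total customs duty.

Line 1 (4712.01, Naray, 3,376 kg, ¥23,328.16):
Base rate for 4712.01 is 20%.
Duty = ¥23,328.16 × 20% = ¥4,665.63.

¥4,665.63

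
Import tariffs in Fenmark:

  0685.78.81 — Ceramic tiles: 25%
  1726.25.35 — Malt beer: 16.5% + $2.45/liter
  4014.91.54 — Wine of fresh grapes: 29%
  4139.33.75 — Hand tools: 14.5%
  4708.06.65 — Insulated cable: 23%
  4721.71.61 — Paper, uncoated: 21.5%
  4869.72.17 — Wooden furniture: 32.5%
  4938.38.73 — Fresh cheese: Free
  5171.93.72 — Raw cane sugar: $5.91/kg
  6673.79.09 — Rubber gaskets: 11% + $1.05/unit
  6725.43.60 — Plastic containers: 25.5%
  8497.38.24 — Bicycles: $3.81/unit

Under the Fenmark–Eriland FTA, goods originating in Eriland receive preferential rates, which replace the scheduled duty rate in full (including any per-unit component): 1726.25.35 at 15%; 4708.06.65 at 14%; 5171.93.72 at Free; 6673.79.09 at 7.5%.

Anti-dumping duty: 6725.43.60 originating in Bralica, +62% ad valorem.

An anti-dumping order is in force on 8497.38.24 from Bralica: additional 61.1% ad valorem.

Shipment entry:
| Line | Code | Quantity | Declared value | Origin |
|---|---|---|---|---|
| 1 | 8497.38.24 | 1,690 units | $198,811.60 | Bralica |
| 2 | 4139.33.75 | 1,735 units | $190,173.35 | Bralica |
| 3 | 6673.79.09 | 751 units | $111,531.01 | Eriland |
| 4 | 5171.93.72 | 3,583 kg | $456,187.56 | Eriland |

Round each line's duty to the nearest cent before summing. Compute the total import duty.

Line 1 (8497.38.24, Bralica, 1,690 units, $198,811.60):
Base rate for 8497.38.24 is $3.81/unit.
Additional duty on 8497.38.24 from Bralica: +61.1% ad valorem. Applied ad valorem rate = 61.1%.
Duty = $198,811.60 × 61.1% + 1,690 × $3.81 = $127,912.79.
Line 2 (4139.33.75, Bralica, 1,735 units, $190,173.35):
Base rate for 4139.33.75 is 14.5%.
Duty = $190,173.35 × 14.5% = $27,575.14.
Line 3 (6673.79.09, Eriland, 751 units, $111,531.01):
Base rate for 6673.79.09 is 11% + $1.05/unit.
Origin Eriland qualifies under the Fenmark–Eriland agreement and 6673.79.09 is covered: preferential rate 7.5% applies instead.
Duty = $111,531.01 × 7.5% = $8,364.83.
Line 4 (5171.93.72, Eriland, 3,583 kg, $456,187.56):
Base rate for 5171.93.72 is $5.91/kg.
Origin Eriland qualifies under the Fenmark–Eriland agreement and 5171.93.72 is covered: preferential rate Free applies instead.
Duty = $456,187.56 × 0% = $0.00.
Total = $127,912.79 + $27,575.14 + $8,364.83 + $0.00 = $163,852.76.

$163,852.76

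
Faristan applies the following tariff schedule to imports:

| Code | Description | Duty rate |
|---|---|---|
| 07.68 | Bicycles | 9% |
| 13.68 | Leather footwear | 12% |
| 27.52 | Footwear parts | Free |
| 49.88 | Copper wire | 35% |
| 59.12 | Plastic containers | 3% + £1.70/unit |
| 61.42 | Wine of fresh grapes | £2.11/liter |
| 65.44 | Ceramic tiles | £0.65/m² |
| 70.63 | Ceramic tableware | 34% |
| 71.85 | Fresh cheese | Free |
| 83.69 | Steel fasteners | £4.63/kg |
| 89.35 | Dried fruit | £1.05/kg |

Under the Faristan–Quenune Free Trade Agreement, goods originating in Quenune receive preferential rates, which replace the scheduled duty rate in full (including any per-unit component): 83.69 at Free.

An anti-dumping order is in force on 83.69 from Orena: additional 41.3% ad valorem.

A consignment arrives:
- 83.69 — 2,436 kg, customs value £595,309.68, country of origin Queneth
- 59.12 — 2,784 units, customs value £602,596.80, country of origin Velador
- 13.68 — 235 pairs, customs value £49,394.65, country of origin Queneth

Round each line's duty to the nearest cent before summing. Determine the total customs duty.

Line 1 (83.69, Queneth, 2,436 kg, £595,309.68):
Base rate for 83.69 is £4.63/kg.
83.69 has an FTA preferential rate, but origin Queneth is not Quenune; base rate stands.
The additional-duty order on 83.69 targets Orena, not Queneth; it does not apply.
Duty = 2,436 × £4.63 = £11,278.68.
Line 2 (59.12, Velador, 2,784 units, £602,596.80):
Base rate for 59.12 is 3% + £1.70/unit.
Duty = £602,596.80 × 3% + 2,784 × £1.70 = £22,810.70.
Line 3 (13.68, Queneth, 235 pairs, £49,394.65):
Base rate for 13.68 is 12%.
Duty = £49,394.65 × 12% = £5,927.36.
Total = £11,278.68 + £22,810.70 + £5,927.36 = £40,016.74.

£40,016.74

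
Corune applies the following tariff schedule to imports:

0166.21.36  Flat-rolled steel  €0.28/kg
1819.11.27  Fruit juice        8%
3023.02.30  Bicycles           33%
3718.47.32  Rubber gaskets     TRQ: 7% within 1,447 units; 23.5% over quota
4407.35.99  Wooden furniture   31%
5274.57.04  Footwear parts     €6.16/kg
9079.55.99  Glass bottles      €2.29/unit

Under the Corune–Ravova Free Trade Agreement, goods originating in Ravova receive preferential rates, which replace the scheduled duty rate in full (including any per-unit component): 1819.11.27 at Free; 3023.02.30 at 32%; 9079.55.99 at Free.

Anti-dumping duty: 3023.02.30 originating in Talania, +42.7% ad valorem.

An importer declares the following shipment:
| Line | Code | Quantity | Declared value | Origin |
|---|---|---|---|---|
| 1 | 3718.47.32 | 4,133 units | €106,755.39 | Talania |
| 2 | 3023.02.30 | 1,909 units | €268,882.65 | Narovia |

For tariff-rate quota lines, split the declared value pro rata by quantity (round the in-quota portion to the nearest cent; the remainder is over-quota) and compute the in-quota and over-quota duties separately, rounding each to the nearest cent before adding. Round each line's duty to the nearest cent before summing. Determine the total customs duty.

Line 1 (3718.47.32, Talania, 4,133 units, €106,755.39):
Code 3718.47.32 is under a tariff-rate quota (threshold 1,447 units). In-quota: 1,447 units at 7%; over-quota: 2,686 units at 23.5%.
Pro-rata value split: in-quota = €106,755.39 × 1,447/4,133 = €37,376.01; over-quota = €106,755.39 − €37,376.01 = €69,379.38.
In-quota duty = €37,376.01 × 7% = €2,616.32. Over-quota duty = €69,379.38 × 23.5% = €16,304.15.
Line duty = €2,616.32 + €16,304.15 = €18,920.47.
Line 2 (3023.02.30, Narovia, 1,909 units, €268,882.65):
Base rate for 3023.02.30 is 33%.
3023.02.30 has an FTA preferential rate, but origin Narovia is not Ravova; base rate stands.
The additional-duty order on 3023.02.30 targets Talania, not Narovia; it does not apply.
Duty = €268,882.65 × 33% = €88,731.27.
Total = €18,920.47 + €88,731.27 = €107,651.74.

€107,651.74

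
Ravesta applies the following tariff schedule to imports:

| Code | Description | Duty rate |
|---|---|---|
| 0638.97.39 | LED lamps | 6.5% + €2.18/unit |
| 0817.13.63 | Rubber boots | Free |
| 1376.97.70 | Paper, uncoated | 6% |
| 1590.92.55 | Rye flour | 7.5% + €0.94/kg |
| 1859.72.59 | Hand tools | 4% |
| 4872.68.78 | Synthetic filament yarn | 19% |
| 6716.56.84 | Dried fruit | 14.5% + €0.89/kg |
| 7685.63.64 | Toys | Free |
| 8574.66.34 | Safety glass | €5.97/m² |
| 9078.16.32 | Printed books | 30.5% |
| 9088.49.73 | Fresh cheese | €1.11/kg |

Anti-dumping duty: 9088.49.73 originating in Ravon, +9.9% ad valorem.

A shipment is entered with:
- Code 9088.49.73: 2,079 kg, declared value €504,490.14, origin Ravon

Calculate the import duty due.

€52,252.21

Line 1 (9088.49.73, Ravon, 2,079 kg, €504,490.14):
Base rate for 9088.49.73 is €1.11/kg.
Additional duty on 9088.49.73 from Ravon: +9.9% ad valorem. Applied ad valorem rate = 9.9%.
Duty = €504,490.14 × 9.9% + 2,079 × €1.11 = €52,252.21.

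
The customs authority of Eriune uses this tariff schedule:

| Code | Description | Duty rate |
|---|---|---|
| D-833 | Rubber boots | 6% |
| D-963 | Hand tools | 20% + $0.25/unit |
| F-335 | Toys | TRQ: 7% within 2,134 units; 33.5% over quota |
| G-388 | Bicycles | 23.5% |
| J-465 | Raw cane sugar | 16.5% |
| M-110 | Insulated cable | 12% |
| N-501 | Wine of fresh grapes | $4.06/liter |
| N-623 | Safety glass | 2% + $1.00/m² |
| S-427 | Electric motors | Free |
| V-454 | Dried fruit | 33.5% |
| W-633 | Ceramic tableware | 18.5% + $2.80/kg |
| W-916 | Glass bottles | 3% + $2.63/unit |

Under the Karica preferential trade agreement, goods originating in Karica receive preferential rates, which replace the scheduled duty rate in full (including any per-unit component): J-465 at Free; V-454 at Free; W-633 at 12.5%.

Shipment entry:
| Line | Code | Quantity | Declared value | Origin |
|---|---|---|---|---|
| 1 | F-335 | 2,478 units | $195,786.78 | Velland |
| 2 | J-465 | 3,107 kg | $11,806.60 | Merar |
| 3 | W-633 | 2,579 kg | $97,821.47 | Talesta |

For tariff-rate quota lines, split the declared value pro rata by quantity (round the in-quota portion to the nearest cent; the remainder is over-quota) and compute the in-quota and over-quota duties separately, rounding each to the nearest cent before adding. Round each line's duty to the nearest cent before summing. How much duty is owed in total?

Line 1 (F-335, Velland, 2,478 units, $195,786.78):
Code F-335 is under a tariff-rate quota (threshold 2,134 units). In-quota: 2,134 units at 7%; over-quota: 344 units at 33.5%.
Pro-rata value split: in-quota = $195,786.78 × 2,134/2,478 = $168,607.34; over-quota = $195,786.78 − $168,607.34 = $27,179.44.
In-quota duty = $168,607.34 × 7% = $11,802.51. Over-quota duty = $27,179.44 × 33.5% = $9,105.11.
Line duty = $11,802.51 + $9,105.11 = $20,907.62.
Line 2 (J-465, Merar, 3,107 kg, $11,806.60):
Base rate for J-465 is 16.5%.
J-465 has an FTA preferential rate, but origin Merar is not Karica; base rate stands.
Duty = $11,806.60 × 16.5% = $1,948.09.
Line 3 (W-633, Talesta, 2,579 kg, $97,821.47):
Base rate for W-633 is 18.5% + $2.80/kg.
W-633 has an FTA preferential rate, but origin Talesta is not Karica; base rate stands.
Duty = $97,821.47 × 18.5% + 2,579 × $2.80 = $25,318.17.
Total = $20,907.62 + $1,948.09 + $25,318.17 = $48,173.88.

$48,173.88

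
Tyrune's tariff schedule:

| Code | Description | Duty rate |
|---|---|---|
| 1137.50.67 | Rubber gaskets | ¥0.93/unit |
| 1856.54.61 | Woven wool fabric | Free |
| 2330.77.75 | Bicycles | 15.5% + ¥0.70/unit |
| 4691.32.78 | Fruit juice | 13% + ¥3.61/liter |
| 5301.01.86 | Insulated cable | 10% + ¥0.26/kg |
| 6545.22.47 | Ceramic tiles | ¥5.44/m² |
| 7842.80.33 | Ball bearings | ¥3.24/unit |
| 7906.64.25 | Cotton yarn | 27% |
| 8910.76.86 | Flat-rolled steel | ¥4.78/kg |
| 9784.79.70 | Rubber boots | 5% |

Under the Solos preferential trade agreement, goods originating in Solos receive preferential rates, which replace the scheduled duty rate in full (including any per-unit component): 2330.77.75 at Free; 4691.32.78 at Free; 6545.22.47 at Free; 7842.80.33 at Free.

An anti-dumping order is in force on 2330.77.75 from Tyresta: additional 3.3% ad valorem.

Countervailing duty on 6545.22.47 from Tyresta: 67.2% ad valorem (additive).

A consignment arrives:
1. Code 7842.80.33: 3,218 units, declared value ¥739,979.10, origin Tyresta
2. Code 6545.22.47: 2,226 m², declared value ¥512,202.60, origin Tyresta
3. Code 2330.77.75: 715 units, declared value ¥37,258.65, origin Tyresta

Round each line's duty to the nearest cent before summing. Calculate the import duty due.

Line 1 (7842.80.33, Tyresta, 3,218 units, ¥739,979.10):
Base rate for 7842.80.33 is ¥3.24/unit.
7842.80.33 has an FTA preferential rate, but origin Tyresta is not Solos; base rate stands.
Duty = 3,218 × ¥3.24 = ¥10,426.32.
Line 2 (6545.22.47, Tyresta, 2,226 m², ¥512,202.60):
Base rate for 6545.22.47 is ¥5.44/m².
6545.22.47 has an FTA preferential rate, but origin Tyresta is not Solos; base rate stands.
Additional duty on 6545.22.47 from Tyresta: +67.2% ad valorem. Applied ad valorem rate = 67.2%.
Duty = ¥512,202.60 × 67.2% + 2,226 × ¥5.44 = ¥356,309.59.
Line 3 (2330.77.75, Tyresta, 715 units, ¥37,258.65):
Base rate for 2330.77.75 is 15.5% + ¥0.70/unit.
2330.77.75 has an FTA preferential rate, but origin Tyresta is not Solos; base rate stands.
Additional duty on 2330.77.75 from Tyresta: +3.3%. Applied ad valorem rate: 15.5% + 3.3% = 18.8%.
Duty = ¥37,258.65 × 18.8% + 715 × ¥0.70 = ¥7,505.13.
Total = ¥10,426.32 + ¥356,309.59 + ¥7,505.13 = ¥374,241.04.

¥374,241.04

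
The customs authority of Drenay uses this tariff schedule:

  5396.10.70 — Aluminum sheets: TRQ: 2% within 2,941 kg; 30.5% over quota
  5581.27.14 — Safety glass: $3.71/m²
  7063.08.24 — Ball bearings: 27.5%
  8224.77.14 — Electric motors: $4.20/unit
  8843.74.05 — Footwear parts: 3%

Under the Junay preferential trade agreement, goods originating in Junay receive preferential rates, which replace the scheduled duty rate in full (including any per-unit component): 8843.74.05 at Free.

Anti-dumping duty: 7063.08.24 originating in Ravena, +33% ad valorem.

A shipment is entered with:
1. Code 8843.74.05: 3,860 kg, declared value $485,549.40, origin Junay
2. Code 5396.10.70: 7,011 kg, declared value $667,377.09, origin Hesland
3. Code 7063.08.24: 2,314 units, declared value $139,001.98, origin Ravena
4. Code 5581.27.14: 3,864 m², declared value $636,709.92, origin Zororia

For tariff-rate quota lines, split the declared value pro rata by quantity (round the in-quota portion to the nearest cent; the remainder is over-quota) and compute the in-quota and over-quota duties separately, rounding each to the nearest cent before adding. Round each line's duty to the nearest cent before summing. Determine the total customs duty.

Line 1 (8843.74.05, Junay, 3,860 kg, $485,549.40):
Base rate for 8843.74.05 is 3%.
Origin Junay qualifies under the Drenay–Junay agreement and 8843.74.05 is covered: preferential rate Free applies instead.
Duty = $485,549.40 × 0% = $0.00.
Line 2 (5396.10.70, Hesland, 7,011 kg, $667,377.09):
Code 5396.10.70 is under a tariff-rate quota (threshold 2,941 kg). In-quota: 2,941 kg at 2%; over-quota: 4,070 kg at 30.5%.
Pro-rata value split: in-quota = $667,377.09 × 2,941/7,011 = $279,953.79; over-quota = $667,377.09 − $279,953.79 = $387,423.30.
In-quota duty = $279,953.79 × 2% = $5,599.08. Over-quota duty = $387,423.30 × 30.5% = $118,164.11.
Line duty = $5,599.08 + $118,164.11 = $123,763.19.
Line 3 (7063.08.24, Ravena, 2,314 units, $139,001.98):
Base rate for 7063.08.24 is 27.5%.
Additional duty on 7063.08.24 from Ravena: +33%. Applied ad valorem rate: 27.5% + 33% = 60.5%.
Duty = $139,001.98 × 60.5% = $84,096.20.
Line 4 (5581.27.14, Zororia, 3,864 m², $636,709.92):
Base rate for 5581.27.14 is $3.71/m².
Duty = 3,864 × $3.71 = $14,335.44.
Total = $0.00 + $123,763.19 + $84,096.20 + $14,335.44 = $222,194.83.

$222,194.83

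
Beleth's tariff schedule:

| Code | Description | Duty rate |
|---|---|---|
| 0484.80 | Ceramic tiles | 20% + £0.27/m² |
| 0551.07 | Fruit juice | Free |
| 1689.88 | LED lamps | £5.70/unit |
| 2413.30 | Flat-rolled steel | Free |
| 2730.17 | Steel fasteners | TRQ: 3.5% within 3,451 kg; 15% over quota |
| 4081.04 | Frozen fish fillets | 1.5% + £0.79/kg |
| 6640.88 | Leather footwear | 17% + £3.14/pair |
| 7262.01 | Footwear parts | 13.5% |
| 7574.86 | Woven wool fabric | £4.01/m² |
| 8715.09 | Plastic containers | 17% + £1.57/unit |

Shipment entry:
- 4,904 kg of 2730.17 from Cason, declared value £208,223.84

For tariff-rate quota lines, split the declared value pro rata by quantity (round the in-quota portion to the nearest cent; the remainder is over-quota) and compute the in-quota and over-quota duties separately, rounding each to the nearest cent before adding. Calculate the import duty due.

Line 1 (2730.17, Cason, 4,904 kg, £208,223.84):
Code 2730.17 is under a tariff-rate quota (threshold 3,451 kg). In-quota: 3,451 kg at 3.5%; over-quota: 1,453 kg at 15%.
Pro-rata value split: in-quota = £208,223.84 × 3,451/4,904 = £146,529.46; over-quota = £208,223.84 − £146,529.46 = £61,694.38.
In-quota duty = £146,529.46 × 3.5% = £5,128.53. Over-quota duty = £61,694.38 × 15% = £9,254.16.
Line duty = £5,128.53 + £9,254.16 = £14,382.69.

£14,382.69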